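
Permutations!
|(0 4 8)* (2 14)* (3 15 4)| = 10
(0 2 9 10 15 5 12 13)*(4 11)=(0 2 9 10 15 5 12 13)(4 11)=[2, 1, 9, 3, 11, 12, 6, 7, 8, 10, 15, 4, 13, 0, 14, 5]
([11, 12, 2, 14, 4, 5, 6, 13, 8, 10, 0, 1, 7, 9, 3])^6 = (14)(0 9 7 1)(10 13 12 11)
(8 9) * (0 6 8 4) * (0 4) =(0 6 8 9) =[6, 1, 2, 3, 4, 5, 8, 7, 9, 0]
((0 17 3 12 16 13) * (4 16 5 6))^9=((0 17 3 12 5 6 4 16 13))^9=(17)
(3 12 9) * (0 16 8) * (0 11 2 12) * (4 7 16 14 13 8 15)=(0 14 13 8 11 2 12 9 3)(4 7 16 15)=[14, 1, 12, 0, 7, 5, 6, 16, 11, 3, 10, 2, 9, 8, 13, 4, 15]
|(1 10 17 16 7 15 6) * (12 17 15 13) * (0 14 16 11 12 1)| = 9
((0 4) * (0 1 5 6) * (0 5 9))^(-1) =((0 4 1 9)(5 6))^(-1) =(0 9 1 4)(5 6)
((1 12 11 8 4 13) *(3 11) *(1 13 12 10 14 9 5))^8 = (1 9 10 5 14)(3 4 11 12 8)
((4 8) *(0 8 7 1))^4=(0 1 7 4 8)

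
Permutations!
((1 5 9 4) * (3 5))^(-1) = ((1 3 5 9 4))^(-1) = (1 4 9 5 3)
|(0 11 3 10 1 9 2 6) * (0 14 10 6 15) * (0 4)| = |(0 11 3 6 14 10 1 9 2 15 4)| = 11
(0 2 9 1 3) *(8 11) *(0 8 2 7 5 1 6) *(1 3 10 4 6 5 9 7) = (0 1 10 4 6)(2 7 9 5 3 8 11) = [1, 10, 7, 8, 6, 3, 0, 9, 11, 5, 4, 2]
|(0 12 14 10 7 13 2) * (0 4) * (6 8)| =|(0 12 14 10 7 13 2 4)(6 8)| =8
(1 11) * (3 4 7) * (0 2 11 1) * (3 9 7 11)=[2, 1, 3, 4, 11, 5, 6, 9, 8, 7, 10, 0]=(0 2 3 4 11)(7 9)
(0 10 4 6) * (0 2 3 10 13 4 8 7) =(0 13 4 6 2 3 10 8 7) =[13, 1, 3, 10, 6, 5, 2, 0, 7, 9, 8, 11, 12, 4]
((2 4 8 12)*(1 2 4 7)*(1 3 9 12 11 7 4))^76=((1 2 4 8 11 7 3 9 12))^76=(1 11 12 8 9 4 3 2 7)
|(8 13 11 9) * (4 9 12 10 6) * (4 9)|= 7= |(6 9 8 13 11 12 10)|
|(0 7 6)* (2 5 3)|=3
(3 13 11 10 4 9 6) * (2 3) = (2 3 13 11 10 4 9 6) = [0, 1, 3, 13, 9, 5, 2, 7, 8, 6, 4, 10, 12, 11]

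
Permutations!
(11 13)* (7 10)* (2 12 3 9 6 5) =(2 12 3 9 6 5)(7 10)(11 13) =[0, 1, 12, 9, 4, 2, 5, 10, 8, 6, 7, 13, 3, 11]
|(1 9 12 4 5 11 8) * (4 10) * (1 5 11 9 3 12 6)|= |(1 3 12 10 4 11 8 5 9 6)|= 10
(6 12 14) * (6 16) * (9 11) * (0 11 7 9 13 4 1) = [11, 0, 2, 3, 1, 5, 12, 9, 8, 7, 10, 13, 14, 4, 16, 15, 6] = (0 11 13 4 1)(6 12 14 16)(7 9)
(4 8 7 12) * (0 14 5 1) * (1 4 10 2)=(0 14 5 4 8 7 12 10 2 1)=[14, 0, 1, 3, 8, 4, 6, 12, 7, 9, 2, 11, 10, 13, 5]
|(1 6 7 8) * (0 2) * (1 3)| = |(0 2)(1 6 7 8 3)| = 10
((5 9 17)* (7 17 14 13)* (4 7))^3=(4 5 13 17 14 7 9)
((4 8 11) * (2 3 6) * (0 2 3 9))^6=(11)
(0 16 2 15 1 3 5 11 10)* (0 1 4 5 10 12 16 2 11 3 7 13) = (0 2 15 4 5 3 10 1 7 13)(11 12 16) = [2, 7, 15, 10, 5, 3, 6, 13, 8, 9, 1, 12, 16, 0, 14, 4, 11]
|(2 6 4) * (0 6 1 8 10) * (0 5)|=8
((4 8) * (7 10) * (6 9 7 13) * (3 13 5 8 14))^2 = ((3 13 6 9 7 10 5 8 4 14))^2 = (3 6 7 5 4)(8 14 13 9 10)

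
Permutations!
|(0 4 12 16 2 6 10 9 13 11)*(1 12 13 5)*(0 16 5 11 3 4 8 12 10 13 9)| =|(0 8 12 5 1 10)(2 6 13 3 4 9 11 16)| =24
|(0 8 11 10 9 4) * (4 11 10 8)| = |(0 4)(8 10 9 11)| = 4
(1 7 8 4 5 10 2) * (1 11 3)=(1 7 8 4 5 10 2 11 3)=[0, 7, 11, 1, 5, 10, 6, 8, 4, 9, 2, 3]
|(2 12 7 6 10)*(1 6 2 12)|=6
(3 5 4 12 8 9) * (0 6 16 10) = [6, 1, 2, 5, 12, 4, 16, 7, 9, 3, 0, 11, 8, 13, 14, 15, 10] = (0 6 16 10)(3 5 4 12 8 9)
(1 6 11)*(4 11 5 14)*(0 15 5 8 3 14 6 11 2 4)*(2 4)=(0 15 5 6 8 3 14)(1 11)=[15, 11, 2, 14, 4, 6, 8, 7, 3, 9, 10, 1, 12, 13, 0, 5]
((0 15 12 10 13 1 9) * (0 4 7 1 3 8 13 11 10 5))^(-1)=((0 15 12 5)(1 9 4 7)(3 8 13)(10 11))^(-1)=(0 5 12 15)(1 7 4 9)(3 13 8)(10 11)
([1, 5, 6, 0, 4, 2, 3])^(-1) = [3, 0, 5, 6, 4, 1, 2]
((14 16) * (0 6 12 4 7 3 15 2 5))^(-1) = (0 5 2 15 3 7 4 12 6)(14 16)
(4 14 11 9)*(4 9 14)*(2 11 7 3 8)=(2 11 14 7 3 8)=[0, 1, 11, 8, 4, 5, 6, 3, 2, 9, 10, 14, 12, 13, 7]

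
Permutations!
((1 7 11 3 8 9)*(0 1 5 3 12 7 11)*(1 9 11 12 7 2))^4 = (0 8 9 11 5 7 3)(1 12 2)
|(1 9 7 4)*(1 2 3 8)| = 7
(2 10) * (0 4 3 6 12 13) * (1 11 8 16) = [4, 11, 10, 6, 3, 5, 12, 7, 16, 9, 2, 8, 13, 0, 14, 15, 1] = (0 4 3 6 12 13)(1 11 8 16)(2 10)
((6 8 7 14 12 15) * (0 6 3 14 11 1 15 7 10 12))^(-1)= (0 14 3 15 1 11 7 12 10 8 6)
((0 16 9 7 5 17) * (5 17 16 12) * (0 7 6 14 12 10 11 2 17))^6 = ((0 10 11 2 17 7)(5 16 9 6 14 12))^6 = (17)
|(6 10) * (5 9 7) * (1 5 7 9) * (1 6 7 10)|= |(1 5 6)(7 10)|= 6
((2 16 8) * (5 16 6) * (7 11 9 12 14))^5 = ((2 6 5 16 8)(7 11 9 12 14))^5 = (16)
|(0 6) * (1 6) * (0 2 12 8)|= 6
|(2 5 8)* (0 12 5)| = |(0 12 5 8 2)| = 5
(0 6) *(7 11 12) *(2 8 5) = (0 6)(2 8 5)(7 11 12) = [6, 1, 8, 3, 4, 2, 0, 11, 5, 9, 10, 12, 7]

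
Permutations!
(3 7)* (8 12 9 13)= (3 7)(8 12 9 13)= [0, 1, 2, 7, 4, 5, 6, 3, 12, 13, 10, 11, 9, 8]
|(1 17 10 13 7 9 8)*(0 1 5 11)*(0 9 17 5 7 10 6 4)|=|(0 1 5 11 9 8 7 17 6 4)(10 13)|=10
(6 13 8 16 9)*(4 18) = (4 18)(6 13 8 16 9) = [0, 1, 2, 3, 18, 5, 13, 7, 16, 6, 10, 11, 12, 8, 14, 15, 9, 17, 4]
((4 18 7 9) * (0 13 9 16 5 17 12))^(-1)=(0 12 17 5 16 7 18 4 9 13)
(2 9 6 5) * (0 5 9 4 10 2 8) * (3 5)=[3, 1, 4, 5, 10, 8, 9, 7, 0, 6, 2]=(0 3 5 8)(2 4 10)(6 9)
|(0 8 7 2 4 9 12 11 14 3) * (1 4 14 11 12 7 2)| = 20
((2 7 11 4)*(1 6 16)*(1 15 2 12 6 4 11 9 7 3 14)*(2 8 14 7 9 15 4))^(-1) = ((1 2 3 7 15 8 14)(4 12 6 16))^(-1) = (1 14 8 15 7 3 2)(4 16 6 12)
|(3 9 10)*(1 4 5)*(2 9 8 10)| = |(1 4 5)(2 9)(3 8 10)| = 6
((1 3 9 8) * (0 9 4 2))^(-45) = ((0 9 8 1 3 4 2))^(-45) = (0 3 9 4 8 2 1)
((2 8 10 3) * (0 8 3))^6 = (10)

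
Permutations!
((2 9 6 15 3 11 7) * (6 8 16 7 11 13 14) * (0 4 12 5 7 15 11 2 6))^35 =((0 4 12 5 7 6 11 2 9 8 16 15 3 13 14))^35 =(0 6 16)(2 3 12)(4 11 15)(5 9 13)(7 8 14)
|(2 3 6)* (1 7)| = 6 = |(1 7)(2 3 6)|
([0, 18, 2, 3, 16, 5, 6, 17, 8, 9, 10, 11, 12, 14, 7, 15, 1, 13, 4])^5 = [0, 18, 2, 3, 16, 5, 6, 17, 8, 9, 10, 11, 12, 14, 7, 15, 1, 13, 4]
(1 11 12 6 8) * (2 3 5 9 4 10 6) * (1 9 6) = (1 11 12 2 3 5 6 8 9 4 10) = [0, 11, 3, 5, 10, 6, 8, 7, 9, 4, 1, 12, 2]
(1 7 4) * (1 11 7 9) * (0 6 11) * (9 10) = (0 6 11 7 4)(1 10 9) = [6, 10, 2, 3, 0, 5, 11, 4, 8, 1, 9, 7]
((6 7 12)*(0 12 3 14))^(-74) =((0 12 6 7 3 14))^(-74) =(0 3 6)(7 12 14)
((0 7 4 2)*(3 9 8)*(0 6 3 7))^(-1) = (2 4 7 8 9 3 6)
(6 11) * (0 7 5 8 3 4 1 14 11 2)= (0 7 5 8 3 4 1 14 11 6 2)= [7, 14, 0, 4, 1, 8, 2, 5, 3, 9, 10, 6, 12, 13, 11]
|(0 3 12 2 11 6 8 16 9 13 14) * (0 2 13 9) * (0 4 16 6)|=|(0 3 12 13 14 2 11)(4 16)(6 8)|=14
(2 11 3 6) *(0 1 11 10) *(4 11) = (0 1 4 11 3 6 2 10) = [1, 4, 10, 6, 11, 5, 2, 7, 8, 9, 0, 3]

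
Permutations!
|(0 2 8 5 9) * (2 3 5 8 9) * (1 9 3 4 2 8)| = 8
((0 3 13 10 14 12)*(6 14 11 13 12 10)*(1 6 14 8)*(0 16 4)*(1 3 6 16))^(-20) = (0 12)(1 6)(3 4)(8 16)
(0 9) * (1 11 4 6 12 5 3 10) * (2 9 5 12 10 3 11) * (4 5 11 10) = (12)(0 11 5 10 1 2 9)(4 6) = [11, 2, 9, 3, 6, 10, 4, 7, 8, 0, 1, 5, 12]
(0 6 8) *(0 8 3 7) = (8)(0 6 3 7) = [6, 1, 2, 7, 4, 5, 3, 0, 8]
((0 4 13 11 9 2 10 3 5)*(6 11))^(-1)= ((0 4 13 6 11 9 2 10 3 5))^(-1)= (0 5 3 10 2 9 11 6 13 4)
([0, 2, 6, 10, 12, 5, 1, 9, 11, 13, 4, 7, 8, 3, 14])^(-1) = [0, 6, 1, 13, 10, 5, 2, 11, 12, 7, 3, 8, 4, 9, 14]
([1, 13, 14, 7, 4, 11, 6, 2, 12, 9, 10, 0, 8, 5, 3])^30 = [0, 1, 3, 2, 4, 5, 6, 14, 8, 9, 10, 11, 12, 13, 7]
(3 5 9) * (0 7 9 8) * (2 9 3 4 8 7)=[2, 1, 9, 5, 8, 7, 6, 3, 0, 4]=(0 2 9 4 8)(3 5 7)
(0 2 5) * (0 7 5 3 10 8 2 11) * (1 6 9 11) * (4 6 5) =(0 1 5 7 4 6 9 11)(2 3 10 8) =[1, 5, 3, 10, 6, 7, 9, 4, 2, 11, 8, 0]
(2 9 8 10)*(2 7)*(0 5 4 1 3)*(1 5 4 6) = (0 4 5 6 1 3)(2 9 8 10 7) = [4, 3, 9, 0, 5, 6, 1, 2, 10, 8, 7]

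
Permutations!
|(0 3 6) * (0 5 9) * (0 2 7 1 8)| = |(0 3 6 5 9 2 7 1 8)| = 9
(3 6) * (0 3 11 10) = [3, 1, 2, 6, 4, 5, 11, 7, 8, 9, 0, 10] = (0 3 6 11 10)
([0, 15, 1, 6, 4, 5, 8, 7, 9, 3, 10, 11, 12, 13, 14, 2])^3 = [0, 1, 2, 9, 4, 5, 3, 7, 6, 8, 10, 11, 12, 13, 14, 15]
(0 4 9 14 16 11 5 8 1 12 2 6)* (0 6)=(0 4 9 14 16 11 5 8 1 12 2)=[4, 12, 0, 3, 9, 8, 6, 7, 1, 14, 10, 5, 2, 13, 16, 15, 11]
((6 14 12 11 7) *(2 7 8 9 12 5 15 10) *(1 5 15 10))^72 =(15)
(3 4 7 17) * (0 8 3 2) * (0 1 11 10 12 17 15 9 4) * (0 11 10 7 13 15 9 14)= (0 8 3 11 7 9 4 13 15 14)(1 10 12 17 2)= [8, 10, 1, 11, 13, 5, 6, 9, 3, 4, 12, 7, 17, 15, 0, 14, 16, 2]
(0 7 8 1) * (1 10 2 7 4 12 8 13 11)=(0 4 12 8 10 2 7 13 11 1)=[4, 0, 7, 3, 12, 5, 6, 13, 10, 9, 2, 1, 8, 11]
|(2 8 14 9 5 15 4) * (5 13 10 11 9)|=12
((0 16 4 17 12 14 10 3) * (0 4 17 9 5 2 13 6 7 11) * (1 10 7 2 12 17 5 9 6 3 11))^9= (17)(2 6 4 3 13)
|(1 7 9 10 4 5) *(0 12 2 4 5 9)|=9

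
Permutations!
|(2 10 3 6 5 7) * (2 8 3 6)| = |(2 10 6 5 7 8 3)| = 7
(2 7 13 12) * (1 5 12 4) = (1 5 12 2 7 13 4) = [0, 5, 7, 3, 1, 12, 6, 13, 8, 9, 10, 11, 2, 4]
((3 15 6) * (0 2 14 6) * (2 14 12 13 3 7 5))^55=((0 14 6 7 5 2 12 13 3 15))^55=(0 2)(3 7)(5 15)(6 13)(12 14)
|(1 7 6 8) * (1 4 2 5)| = |(1 7 6 8 4 2 5)| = 7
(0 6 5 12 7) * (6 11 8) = [11, 1, 2, 3, 4, 12, 5, 0, 6, 9, 10, 8, 7] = (0 11 8 6 5 12 7)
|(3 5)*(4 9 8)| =6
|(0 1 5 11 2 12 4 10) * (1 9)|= 9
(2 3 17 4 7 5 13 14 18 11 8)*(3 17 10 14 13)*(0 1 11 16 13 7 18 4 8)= (0 1 11)(2 17 8)(3 10 14 4 18 16 13 7 5)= [1, 11, 17, 10, 18, 3, 6, 5, 2, 9, 14, 0, 12, 7, 4, 15, 13, 8, 16]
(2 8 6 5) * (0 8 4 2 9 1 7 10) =(0 8 6 5 9 1 7 10)(2 4) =[8, 7, 4, 3, 2, 9, 5, 10, 6, 1, 0]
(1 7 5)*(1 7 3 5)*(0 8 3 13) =(0 8 3 5 7 1 13) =[8, 13, 2, 5, 4, 7, 6, 1, 3, 9, 10, 11, 12, 0]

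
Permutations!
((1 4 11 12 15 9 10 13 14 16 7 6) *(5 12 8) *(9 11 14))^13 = (1 4 14 16 7 6)(5 11 12 8 15)(9 10 13)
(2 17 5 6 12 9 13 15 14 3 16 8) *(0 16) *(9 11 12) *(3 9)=[16, 1, 17, 0, 4, 6, 3, 7, 2, 13, 10, 12, 11, 15, 9, 14, 8, 5]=(0 16 8 2 17 5 6 3)(9 13 15 14)(11 12)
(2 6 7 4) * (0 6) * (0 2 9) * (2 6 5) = (0 5 2 6 7 4 9) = [5, 1, 6, 3, 9, 2, 7, 4, 8, 0]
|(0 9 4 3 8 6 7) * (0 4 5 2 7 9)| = 8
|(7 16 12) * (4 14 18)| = |(4 14 18)(7 16 12)| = 3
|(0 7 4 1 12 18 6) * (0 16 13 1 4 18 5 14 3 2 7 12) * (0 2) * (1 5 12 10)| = 12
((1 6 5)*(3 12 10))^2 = (1 5 6)(3 10 12)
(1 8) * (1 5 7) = [0, 8, 2, 3, 4, 7, 6, 1, 5] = (1 8 5 7)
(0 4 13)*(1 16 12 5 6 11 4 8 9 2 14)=(0 8 9 2 14 1 16 12 5 6 11 4 13)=[8, 16, 14, 3, 13, 6, 11, 7, 9, 2, 10, 4, 5, 0, 1, 15, 12]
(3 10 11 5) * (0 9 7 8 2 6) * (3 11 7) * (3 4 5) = (0 9 4 5 11 3 10 7 8 2 6) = [9, 1, 6, 10, 5, 11, 0, 8, 2, 4, 7, 3]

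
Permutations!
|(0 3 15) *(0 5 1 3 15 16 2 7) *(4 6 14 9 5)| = |(0 15 4 6 14 9 5 1 3 16 2 7)| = 12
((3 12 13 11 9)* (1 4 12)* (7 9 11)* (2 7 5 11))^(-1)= (1 3 9 7 2 11 5 13 12 4)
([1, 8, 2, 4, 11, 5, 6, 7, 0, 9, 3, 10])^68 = (11)(0 8 1)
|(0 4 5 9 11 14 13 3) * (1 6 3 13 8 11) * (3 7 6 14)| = |(0 4 5 9 1 14 8 11 3)(6 7)| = 18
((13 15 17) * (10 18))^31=(10 18)(13 15 17)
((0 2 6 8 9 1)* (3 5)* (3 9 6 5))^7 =(0 5 1 2 9)(6 8)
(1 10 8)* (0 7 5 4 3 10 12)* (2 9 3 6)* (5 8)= (0 7 8 1 12)(2 9 3 10 5 4 6)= [7, 12, 9, 10, 6, 4, 2, 8, 1, 3, 5, 11, 0]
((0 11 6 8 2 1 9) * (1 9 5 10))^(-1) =((0 11 6 8 2 9)(1 5 10))^(-1) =(0 9 2 8 6 11)(1 10 5)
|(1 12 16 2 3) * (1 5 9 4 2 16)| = |(16)(1 12)(2 3 5 9 4)| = 10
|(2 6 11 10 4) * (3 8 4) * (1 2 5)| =9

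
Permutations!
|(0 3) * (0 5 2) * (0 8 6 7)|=7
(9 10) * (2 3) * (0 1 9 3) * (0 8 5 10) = [1, 9, 8, 2, 4, 10, 6, 7, 5, 0, 3] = (0 1 9)(2 8 5 10 3)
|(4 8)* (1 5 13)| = 6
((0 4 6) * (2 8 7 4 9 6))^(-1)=((0 9 6)(2 8 7 4))^(-1)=(0 6 9)(2 4 7 8)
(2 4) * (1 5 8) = (1 5 8)(2 4) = [0, 5, 4, 3, 2, 8, 6, 7, 1]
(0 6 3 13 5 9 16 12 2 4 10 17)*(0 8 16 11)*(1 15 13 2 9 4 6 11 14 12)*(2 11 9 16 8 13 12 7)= (0 9 14 7 2 6 3 11)(1 15 12 16)(4 10 17 13 5)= [9, 15, 6, 11, 10, 4, 3, 2, 8, 14, 17, 0, 16, 5, 7, 12, 1, 13]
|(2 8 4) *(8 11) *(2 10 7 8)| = |(2 11)(4 10 7 8)| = 4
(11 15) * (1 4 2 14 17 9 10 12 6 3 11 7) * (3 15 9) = (1 4 2 14 17 3 11 9 10 12 6 15 7) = [0, 4, 14, 11, 2, 5, 15, 1, 8, 10, 12, 9, 6, 13, 17, 7, 16, 3]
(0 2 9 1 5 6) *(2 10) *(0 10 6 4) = (0 6 10 2 9 1 5 4) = [6, 5, 9, 3, 0, 4, 10, 7, 8, 1, 2]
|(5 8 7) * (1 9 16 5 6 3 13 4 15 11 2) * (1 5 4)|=13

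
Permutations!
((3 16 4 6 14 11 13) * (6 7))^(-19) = ((3 16 4 7 6 14 11 13))^(-19) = (3 14 4 13 6 16 11 7)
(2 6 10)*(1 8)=(1 8)(2 6 10)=[0, 8, 6, 3, 4, 5, 10, 7, 1, 9, 2]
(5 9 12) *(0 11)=(0 11)(5 9 12)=[11, 1, 2, 3, 4, 9, 6, 7, 8, 12, 10, 0, 5]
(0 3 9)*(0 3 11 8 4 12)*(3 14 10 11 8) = (0 8 4 12)(3 9 14 10 11) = [8, 1, 2, 9, 12, 5, 6, 7, 4, 14, 11, 3, 0, 13, 10]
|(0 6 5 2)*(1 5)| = |(0 6 1 5 2)| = 5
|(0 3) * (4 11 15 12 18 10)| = |(0 3)(4 11 15 12 18 10)| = 6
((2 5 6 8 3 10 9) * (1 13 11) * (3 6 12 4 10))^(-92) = (1 13 11)(2 10 12)(4 5 9)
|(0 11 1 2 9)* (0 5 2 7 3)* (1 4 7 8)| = 30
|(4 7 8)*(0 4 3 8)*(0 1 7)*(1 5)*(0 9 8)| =15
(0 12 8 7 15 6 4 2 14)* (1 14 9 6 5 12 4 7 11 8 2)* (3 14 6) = (0 4 1 6 7 15 5 12 2 9 3 14)(8 11) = [4, 6, 9, 14, 1, 12, 7, 15, 11, 3, 10, 8, 2, 13, 0, 5]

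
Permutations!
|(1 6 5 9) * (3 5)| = 5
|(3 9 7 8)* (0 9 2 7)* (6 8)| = |(0 9)(2 7 6 8 3)| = 10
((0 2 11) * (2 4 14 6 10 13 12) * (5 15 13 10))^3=((0 4 14 6 5 15 13 12 2 11))^3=(0 6 13 11 14 15 2 4 5 12)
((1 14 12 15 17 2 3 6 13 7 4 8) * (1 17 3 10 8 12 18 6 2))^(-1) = ((1 14 18 6 13 7 4 12 15 3 2 10 8 17))^(-1) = (1 17 8 10 2 3 15 12 4 7 13 6 18 14)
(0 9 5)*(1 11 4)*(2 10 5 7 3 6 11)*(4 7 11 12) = (0 9 11 7 3 6 12 4 1 2 10 5) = [9, 2, 10, 6, 1, 0, 12, 3, 8, 11, 5, 7, 4]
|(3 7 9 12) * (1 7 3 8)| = |(1 7 9 12 8)| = 5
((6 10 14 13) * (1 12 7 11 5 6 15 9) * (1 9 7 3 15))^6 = (1 5 12 6 3 10 15 14 7 13 11)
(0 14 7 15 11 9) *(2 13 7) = (0 14 2 13 7 15 11 9) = [14, 1, 13, 3, 4, 5, 6, 15, 8, 0, 10, 9, 12, 7, 2, 11]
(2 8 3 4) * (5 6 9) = [0, 1, 8, 4, 2, 6, 9, 7, 3, 5] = (2 8 3 4)(5 6 9)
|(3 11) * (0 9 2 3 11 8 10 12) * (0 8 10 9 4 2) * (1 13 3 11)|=11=|(0 4 2 11 1 13 3 10 12 8 9)|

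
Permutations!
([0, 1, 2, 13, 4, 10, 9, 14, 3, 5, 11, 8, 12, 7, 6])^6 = [0, 1, 2, 5, 4, 7, 3, 11, 9, 13, 14, 6, 12, 10, 8]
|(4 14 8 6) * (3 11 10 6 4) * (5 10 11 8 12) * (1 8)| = 9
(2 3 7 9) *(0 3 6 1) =[3, 0, 6, 7, 4, 5, 1, 9, 8, 2] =(0 3 7 9 2 6 1)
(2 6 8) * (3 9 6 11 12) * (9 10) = (2 11 12 3 10 9 6 8) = [0, 1, 11, 10, 4, 5, 8, 7, 2, 6, 9, 12, 3]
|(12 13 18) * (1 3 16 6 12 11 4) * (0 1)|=|(0 1 3 16 6 12 13 18 11 4)|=10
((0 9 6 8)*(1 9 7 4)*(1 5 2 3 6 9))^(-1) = (9)(0 8 6 3 2 5 4 7) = ((9)(0 7 4 5 2 3 6 8))^(-1)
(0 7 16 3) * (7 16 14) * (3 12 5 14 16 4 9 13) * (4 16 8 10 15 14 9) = (0 16 12 5 9 13 3)(7 8 10 15 14) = [16, 1, 2, 0, 4, 9, 6, 8, 10, 13, 15, 11, 5, 3, 7, 14, 12]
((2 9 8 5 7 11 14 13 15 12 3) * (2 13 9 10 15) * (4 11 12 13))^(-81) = (2 13 15 10)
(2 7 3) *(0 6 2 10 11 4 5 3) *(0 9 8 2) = (0 6)(2 7 9 8)(3 10 11 4 5) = [6, 1, 7, 10, 5, 3, 0, 9, 2, 8, 11, 4]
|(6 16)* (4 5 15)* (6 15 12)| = 6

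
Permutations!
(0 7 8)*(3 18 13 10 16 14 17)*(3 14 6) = [7, 1, 2, 18, 4, 5, 3, 8, 0, 9, 16, 11, 12, 10, 17, 15, 6, 14, 13] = (0 7 8)(3 18 13 10 16 6)(14 17)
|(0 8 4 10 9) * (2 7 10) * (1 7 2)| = |(0 8 4 1 7 10 9)| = 7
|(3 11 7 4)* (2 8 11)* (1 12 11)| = 8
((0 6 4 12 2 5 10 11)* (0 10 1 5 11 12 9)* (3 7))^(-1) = ((0 6 4 9)(1 5)(2 11 10 12)(3 7))^(-1) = (0 9 4 6)(1 5)(2 12 10 11)(3 7)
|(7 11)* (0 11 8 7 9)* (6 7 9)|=|(0 11 6 7 8 9)|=6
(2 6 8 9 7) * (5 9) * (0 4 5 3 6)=[4, 1, 0, 6, 5, 9, 8, 2, 3, 7]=(0 4 5 9 7 2)(3 6 8)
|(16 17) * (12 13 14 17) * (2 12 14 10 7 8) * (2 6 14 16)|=9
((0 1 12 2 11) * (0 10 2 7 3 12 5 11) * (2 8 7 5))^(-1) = (0 2 1)(3 7 8 10 11 5 12)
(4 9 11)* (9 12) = (4 12 9 11) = [0, 1, 2, 3, 12, 5, 6, 7, 8, 11, 10, 4, 9]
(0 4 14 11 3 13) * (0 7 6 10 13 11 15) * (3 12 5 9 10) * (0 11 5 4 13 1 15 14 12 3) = (0 13 7 6)(1 15 11 3 5 9 10)(4 12) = [13, 15, 2, 5, 12, 9, 0, 6, 8, 10, 1, 3, 4, 7, 14, 11]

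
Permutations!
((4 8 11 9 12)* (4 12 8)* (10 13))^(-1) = (8 9 11)(10 13)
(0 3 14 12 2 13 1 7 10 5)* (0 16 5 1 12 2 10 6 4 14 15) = [3, 7, 13, 15, 14, 16, 4, 6, 8, 9, 1, 11, 10, 12, 2, 0, 5] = (0 3 15)(1 7 6 4 14 2 13 12 10)(5 16)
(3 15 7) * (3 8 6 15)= (6 15 7 8)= [0, 1, 2, 3, 4, 5, 15, 8, 6, 9, 10, 11, 12, 13, 14, 7]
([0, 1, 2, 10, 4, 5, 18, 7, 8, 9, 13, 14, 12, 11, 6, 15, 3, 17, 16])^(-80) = [0, 1, 2, 3, 4, 5, 6, 7, 8, 9, 10, 11, 12, 13, 14, 15, 16, 17, 18]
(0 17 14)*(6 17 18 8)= (0 18 8 6 17 14)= [18, 1, 2, 3, 4, 5, 17, 7, 6, 9, 10, 11, 12, 13, 0, 15, 16, 14, 8]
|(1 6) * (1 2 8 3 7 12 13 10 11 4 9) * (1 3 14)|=40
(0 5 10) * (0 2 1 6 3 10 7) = [5, 6, 1, 10, 4, 7, 3, 0, 8, 9, 2] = (0 5 7)(1 6 3 10 2)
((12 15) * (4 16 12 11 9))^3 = ((4 16 12 15 11 9))^3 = (4 15)(9 12)(11 16)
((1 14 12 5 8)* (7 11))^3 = (1 5 14 8 12)(7 11)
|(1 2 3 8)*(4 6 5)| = 12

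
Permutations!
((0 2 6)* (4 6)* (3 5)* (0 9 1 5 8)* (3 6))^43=(0 3 2 8 4)(1 9 6 5)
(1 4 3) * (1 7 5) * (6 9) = [0, 4, 2, 7, 3, 1, 9, 5, 8, 6] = (1 4 3 7 5)(6 9)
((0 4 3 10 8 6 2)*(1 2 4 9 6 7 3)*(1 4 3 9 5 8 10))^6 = (10)(0 3 7)(1 9 5)(2 6 8)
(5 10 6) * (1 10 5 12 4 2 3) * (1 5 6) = (1 10)(2 3 5 6 12 4) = [0, 10, 3, 5, 2, 6, 12, 7, 8, 9, 1, 11, 4]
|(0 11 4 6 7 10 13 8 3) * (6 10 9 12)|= |(0 11 4 10 13 8 3)(6 7 9 12)|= 28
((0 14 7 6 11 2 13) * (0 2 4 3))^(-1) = (0 3 4 11 6 7 14)(2 13)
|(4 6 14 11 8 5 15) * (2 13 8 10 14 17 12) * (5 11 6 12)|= 12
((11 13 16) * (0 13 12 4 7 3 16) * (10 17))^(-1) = (0 13)(3 7 4 12 11 16)(10 17)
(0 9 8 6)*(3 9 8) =(0 8 6)(3 9) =[8, 1, 2, 9, 4, 5, 0, 7, 6, 3]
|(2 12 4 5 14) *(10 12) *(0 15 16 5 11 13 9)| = |(0 15 16 5 14 2 10 12 4 11 13 9)| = 12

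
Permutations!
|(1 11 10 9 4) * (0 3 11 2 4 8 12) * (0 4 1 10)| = |(0 3 11)(1 2)(4 10 9 8 12)| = 30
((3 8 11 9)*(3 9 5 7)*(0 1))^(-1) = (0 1)(3 7 5 11 8)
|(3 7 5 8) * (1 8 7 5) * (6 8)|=6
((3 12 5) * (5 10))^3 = (3 5 10 12)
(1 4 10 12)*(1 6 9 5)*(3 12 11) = [0, 4, 2, 12, 10, 1, 9, 7, 8, 5, 11, 3, 6] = (1 4 10 11 3 12 6 9 5)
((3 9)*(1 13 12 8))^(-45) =((1 13 12 8)(3 9))^(-45) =(1 8 12 13)(3 9)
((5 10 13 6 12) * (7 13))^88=(5 6 7)(10 12 13)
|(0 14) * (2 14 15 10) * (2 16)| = 6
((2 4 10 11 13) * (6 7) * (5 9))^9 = (2 13 11 10 4)(5 9)(6 7)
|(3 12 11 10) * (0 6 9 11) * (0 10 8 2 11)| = 3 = |(0 6 9)(2 11 8)(3 12 10)|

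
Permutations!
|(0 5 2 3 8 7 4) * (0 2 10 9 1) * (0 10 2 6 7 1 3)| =15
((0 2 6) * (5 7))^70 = ((0 2 6)(5 7))^70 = (7)(0 2 6)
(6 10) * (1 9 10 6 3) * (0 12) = (0 12)(1 9 10 3) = [12, 9, 2, 1, 4, 5, 6, 7, 8, 10, 3, 11, 0]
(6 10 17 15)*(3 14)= [0, 1, 2, 14, 4, 5, 10, 7, 8, 9, 17, 11, 12, 13, 3, 6, 16, 15]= (3 14)(6 10 17 15)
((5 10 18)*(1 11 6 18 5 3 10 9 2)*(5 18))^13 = (1 11 6 5 9 2)(3 10 18)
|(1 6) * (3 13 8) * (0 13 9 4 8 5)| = |(0 13 5)(1 6)(3 9 4 8)| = 12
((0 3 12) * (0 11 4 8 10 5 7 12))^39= (0 3)(4 7 8 12 10 11 5)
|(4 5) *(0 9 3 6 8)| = 10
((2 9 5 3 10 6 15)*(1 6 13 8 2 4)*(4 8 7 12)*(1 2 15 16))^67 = (1 6 16)(2 10 4 3 12 5 7 9 13)(8 15)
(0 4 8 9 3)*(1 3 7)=[4, 3, 2, 0, 8, 5, 6, 1, 9, 7]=(0 4 8 9 7 1 3)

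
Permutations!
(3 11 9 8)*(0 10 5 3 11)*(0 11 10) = (3 11 9 8 10 5) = [0, 1, 2, 11, 4, 3, 6, 7, 10, 8, 5, 9]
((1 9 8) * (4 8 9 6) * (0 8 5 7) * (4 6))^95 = ((9)(0 8 1 4 5 7))^95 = (9)(0 7 5 4 1 8)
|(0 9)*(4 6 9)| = |(0 4 6 9)| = 4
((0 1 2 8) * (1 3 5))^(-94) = (0 5 2)(1 8 3)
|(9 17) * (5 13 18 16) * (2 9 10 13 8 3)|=|(2 9 17 10 13 18 16 5 8 3)|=10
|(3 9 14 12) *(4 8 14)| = 6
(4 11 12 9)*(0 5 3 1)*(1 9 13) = [5, 0, 2, 9, 11, 3, 6, 7, 8, 4, 10, 12, 13, 1] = (0 5 3 9 4 11 12 13 1)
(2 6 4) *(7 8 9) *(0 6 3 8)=[6, 1, 3, 8, 2, 5, 4, 0, 9, 7]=(0 6 4 2 3 8 9 7)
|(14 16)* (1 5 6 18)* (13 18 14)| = 7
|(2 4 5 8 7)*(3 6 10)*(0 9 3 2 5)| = 21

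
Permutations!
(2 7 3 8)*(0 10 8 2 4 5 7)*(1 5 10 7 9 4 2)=(0 7 3 1 5 9 4 10 8 2)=[7, 5, 0, 1, 10, 9, 6, 3, 2, 4, 8]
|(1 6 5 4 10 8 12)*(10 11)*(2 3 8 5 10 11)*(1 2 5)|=12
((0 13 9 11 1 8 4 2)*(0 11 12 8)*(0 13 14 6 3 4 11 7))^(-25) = ((0 14 6 3 4 2 7)(1 13 9 12 8 11))^(-25) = (0 3 7 6 2 14 4)(1 11 8 12 9 13)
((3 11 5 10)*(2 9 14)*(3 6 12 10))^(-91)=(2 14 9)(3 5 11)(6 10 12)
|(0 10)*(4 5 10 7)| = 5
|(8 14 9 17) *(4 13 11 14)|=|(4 13 11 14 9 17 8)|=7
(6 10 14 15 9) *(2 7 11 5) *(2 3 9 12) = (2 7 11 5 3 9 6 10 14 15 12) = [0, 1, 7, 9, 4, 3, 10, 11, 8, 6, 14, 5, 2, 13, 15, 12]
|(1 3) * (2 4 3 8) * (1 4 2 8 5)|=2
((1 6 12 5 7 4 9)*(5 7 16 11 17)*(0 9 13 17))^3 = (0 6 4 5)(1 7 17 11)(9 12 13 16)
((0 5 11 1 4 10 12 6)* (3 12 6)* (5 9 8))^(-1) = (0 6 10 4 1 11 5 8 9)(3 12)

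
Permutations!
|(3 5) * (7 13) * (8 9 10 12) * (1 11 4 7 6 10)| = |(1 11 4 7 13 6 10 12 8 9)(3 5)| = 10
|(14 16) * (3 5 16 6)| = 5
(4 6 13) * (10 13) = (4 6 10 13) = [0, 1, 2, 3, 6, 5, 10, 7, 8, 9, 13, 11, 12, 4]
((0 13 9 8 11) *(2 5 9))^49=((0 13 2 5 9 8 11))^49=(13)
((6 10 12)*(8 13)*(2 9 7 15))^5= (2 9 7 15)(6 12 10)(8 13)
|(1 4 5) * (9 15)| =|(1 4 5)(9 15)| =6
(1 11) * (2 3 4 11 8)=[0, 8, 3, 4, 11, 5, 6, 7, 2, 9, 10, 1]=(1 8 2 3 4 11)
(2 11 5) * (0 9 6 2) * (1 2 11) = (0 9 6 11 5)(1 2) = [9, 2, 1, 3, 4, 0, 11, 7, 8, 6, 10, 5]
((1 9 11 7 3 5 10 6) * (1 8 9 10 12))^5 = ((1 10 6 8 9 11 7 3 5 12))^5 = (1 11)(3 6)(5 8)(7 10)(9 12)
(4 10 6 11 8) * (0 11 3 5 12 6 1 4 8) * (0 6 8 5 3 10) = (0 11 6 10 1 4)(5 12 8) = [11, 4, 2, 3, 0, 12, 10, 7, 5, 9, 1, 6, 8]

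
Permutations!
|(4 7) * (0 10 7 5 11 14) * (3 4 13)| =9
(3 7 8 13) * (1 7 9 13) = [0, 7, 2, 9, 4, 5, 6, 8, 1, 13, 10, 11, 12, 3] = (1 7 8)(3 9 13)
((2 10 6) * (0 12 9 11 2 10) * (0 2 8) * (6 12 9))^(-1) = (0 8 11 9)(6 12 10)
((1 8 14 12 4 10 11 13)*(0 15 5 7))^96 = (15)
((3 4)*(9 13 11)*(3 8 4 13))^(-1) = (3 9 11 13)(4 8)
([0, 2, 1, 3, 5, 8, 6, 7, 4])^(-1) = (1 2)(4 8 5)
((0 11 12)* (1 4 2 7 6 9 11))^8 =(0 12 11 9 6 7 2 4 1)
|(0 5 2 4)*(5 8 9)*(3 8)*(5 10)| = 8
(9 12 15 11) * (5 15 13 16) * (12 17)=(5 15 11 9 17 12 13 16)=[0, 1, 2, 3, 4, 15, 6, 7, 8, 17, 10, 9, 13, 16, 14, 11, 5, 12]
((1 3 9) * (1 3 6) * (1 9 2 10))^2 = (1 9 2)(3 10 6)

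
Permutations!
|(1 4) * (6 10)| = 2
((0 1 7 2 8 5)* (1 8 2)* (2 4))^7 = ((0 8 5)(1 7)(2 4))^7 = (0 8 5)(1 7)(2 4)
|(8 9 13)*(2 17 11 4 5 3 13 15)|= 10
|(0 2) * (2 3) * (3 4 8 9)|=6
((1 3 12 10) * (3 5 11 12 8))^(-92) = ((1 5 11 12 10)(3 8))^(-92) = (1 12 5 10 11)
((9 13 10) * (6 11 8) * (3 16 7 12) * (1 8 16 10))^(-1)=((1 8 6 11 16 7 12 3 10 9 13))^(-1)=(1 13 9 10 3 12 7 16 11 6 8)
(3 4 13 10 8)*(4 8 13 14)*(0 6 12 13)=(0 6 12 13 10)(3 8)(4 14)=[6, 1, 2, 8, 14, 5, 12, 7, 3, 9, 0, 11, 13, 10, 4]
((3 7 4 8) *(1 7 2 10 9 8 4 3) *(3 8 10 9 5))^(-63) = (2 10 3 9 5)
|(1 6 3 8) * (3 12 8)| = |(1 6 12 8)| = 4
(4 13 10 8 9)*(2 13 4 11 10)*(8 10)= (2 13)(8 9 11)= [0, 1, 13, 3, 4, 5, 6, 7, 9, 11, 10, 8, 12, 2]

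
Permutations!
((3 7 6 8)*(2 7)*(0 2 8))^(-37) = ((0 2 7 6)(3 8))^(-37) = (0 6 7 2)(3 8)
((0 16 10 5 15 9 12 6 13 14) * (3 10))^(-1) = (0 14 13 6 12 9 15 5 10 3 16)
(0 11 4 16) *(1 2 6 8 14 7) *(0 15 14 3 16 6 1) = (0 11 4 6 8 3 16 15 14 7)(1 2) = [11, 2, 1, 16, 6, 5, 8, 0, 3, 9, 10, 4, 12, 13, 7, 14, 15]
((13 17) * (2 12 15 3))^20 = ((2 12 15 3)(13 17))^20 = (17)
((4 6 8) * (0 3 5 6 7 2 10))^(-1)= (0 10 2 7 4 8 6 5 3)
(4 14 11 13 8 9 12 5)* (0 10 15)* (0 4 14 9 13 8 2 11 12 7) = [10, 1, 11, 3, 9, 14, 6, 0, 13, 7, 15, 8, 5, 2, 12, 4] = (0 10 15 4 9 7)(2 11 8 13)(5 14 12)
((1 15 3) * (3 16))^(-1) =((1 15 16 3))^(-1) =(1 3 16 15)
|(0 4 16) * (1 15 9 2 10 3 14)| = |(0 4 16)(1 15 9 2 10 3 14)| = 21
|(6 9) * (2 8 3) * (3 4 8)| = |(2 3)(4 8)(6 9)| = 2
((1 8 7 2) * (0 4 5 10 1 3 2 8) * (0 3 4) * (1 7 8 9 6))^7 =(1 9 10 4 3 6 7 5 2)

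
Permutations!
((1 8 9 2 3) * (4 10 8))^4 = (1 9 4 2 10 3 8)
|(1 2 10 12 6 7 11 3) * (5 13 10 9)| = |(1 2 9 5 13 10 12 6 7 11 3)| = 11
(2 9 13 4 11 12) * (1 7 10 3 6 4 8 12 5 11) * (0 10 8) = (0 10 3 6 4 1 7 8 12 2 9 13)(5 11) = [10, 7, 9, 6, 1, 11, 4, 8, 12, 13, 3, 5, 2, 0]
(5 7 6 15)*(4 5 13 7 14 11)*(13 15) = (15)(4 5 14 11)(6 13 7) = [0, 1, 2, 3, 5, 14, 13, 6, 8, 9, 10, 4, 12, 7, 11, 15]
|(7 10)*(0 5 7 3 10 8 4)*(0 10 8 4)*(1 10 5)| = |(0 1 10 3 8)(4 5 7)| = 15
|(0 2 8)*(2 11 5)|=|(0 11 5 2 8)|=5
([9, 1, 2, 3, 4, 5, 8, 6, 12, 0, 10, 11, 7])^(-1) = [9, 1, 2, 3, 4, 5, 7, 12, 6, 0, 10, 11, 8]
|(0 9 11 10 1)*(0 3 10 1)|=6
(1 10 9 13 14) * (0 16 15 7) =(0 16 15 7)(1 10 9 13 14) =[16, 10, 2, 3, 4, 5, 6, 0, 8, 13, 9, 11, 12, 14, 1, 7, 15]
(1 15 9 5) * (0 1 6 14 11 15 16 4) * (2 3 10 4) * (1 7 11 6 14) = [7, 16, 3, 10, 0, 14, 1, 11, 8, 5, 4, 15, 12, 13, 6, 9, 2] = (0 7 11 15 9 5 14 6 1 16 2 3 10 4)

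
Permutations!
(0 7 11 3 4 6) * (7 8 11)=(0 8 11 3 4 6)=[8, 1, 2, 4, 6, 5, 0, 7, 11, 9, 10, 3]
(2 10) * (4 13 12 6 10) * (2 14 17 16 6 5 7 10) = (2 4 13 12 5 7 10 14 17 16 6) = [0, 1, 4, 3, 13, 7, 2, 10, 8, 9, 14, 11, 5, 12, 17, 15, 6, 16]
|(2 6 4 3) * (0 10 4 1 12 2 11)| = 20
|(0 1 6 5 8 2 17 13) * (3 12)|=|(0 1 6 5 8 2 17 13)(3 12)|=8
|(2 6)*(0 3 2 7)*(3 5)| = |(0 5 3 2 6 7)| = 6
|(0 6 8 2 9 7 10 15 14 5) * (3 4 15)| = 12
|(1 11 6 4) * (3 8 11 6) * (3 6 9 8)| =|(1 9 8 11 6 4)| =6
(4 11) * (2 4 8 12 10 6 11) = (2 4)(6 11 8 12 10) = [0, 1, 4, 3, 2, 5, 11, 7, 12, 9, 6, 8, 10]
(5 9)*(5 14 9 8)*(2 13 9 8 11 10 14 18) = (2 13 9 18)(5 11 10 14 8) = [0, 1, 13, 3, 4, 11, 6, 7, 5, 18, 14, 10, 12, 9, 8, 15, 16, 17, 2]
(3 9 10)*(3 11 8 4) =(3 9 10 11 8 4) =[0, 1, 2, 9, 3, 5, 6, 7, 4, 10, 11, 8]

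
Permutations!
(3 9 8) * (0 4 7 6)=[4, 1, 2, 9, 7, 5, 0, 6, 3, 8]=(0 4 7 6)(3 9 8)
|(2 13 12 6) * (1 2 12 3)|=4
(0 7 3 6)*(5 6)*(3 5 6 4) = (0 7 5 4 3 6) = [7, 1, 2, 6, 3, 4, 0, 5]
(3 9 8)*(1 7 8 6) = (1 7 8 3 9 6) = [0, 7, 2, 9, 4, 5, 1, 8, 3, 6]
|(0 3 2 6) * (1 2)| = |(0 3 1 2 6)| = 5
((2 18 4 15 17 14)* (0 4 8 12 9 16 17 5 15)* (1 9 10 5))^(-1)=(0 4)(1 15 5 10 12 8 18 2 14 17 16 9)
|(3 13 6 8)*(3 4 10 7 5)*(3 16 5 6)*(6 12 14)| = |(3 13)(4 10 7 12 14 6 8)(5 16)| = 14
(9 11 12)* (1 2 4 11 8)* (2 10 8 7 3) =[0, 10, 4, 2, 11, 5, 6, 3, 1, 7, 8, 12, 9] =(1 10 8)(2 4 11 12 9 7 3)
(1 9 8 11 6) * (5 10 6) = (1 9 8 11 5 10 6) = [0, 9, 2, 3, 4, 10, 1, 7, 11, 8, 6, 5]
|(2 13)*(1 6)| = 2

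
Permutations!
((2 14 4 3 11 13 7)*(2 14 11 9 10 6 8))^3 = (2 7 3 6 11 14 9 8 13 4 10)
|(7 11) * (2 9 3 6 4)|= |(2 9 3 6 4)(7 11)|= 10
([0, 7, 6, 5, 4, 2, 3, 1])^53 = (1 7)(2 6 3 5)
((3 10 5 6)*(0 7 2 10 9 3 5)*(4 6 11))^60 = ((0 7 2 10)(3 9)(4 6 5 11))^60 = (11)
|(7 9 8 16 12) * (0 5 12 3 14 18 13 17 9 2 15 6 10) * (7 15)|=24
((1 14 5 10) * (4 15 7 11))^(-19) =((1 14 5 10)(4 15 7 11))^(-19) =(1 14 5 10)(4 15 7 11)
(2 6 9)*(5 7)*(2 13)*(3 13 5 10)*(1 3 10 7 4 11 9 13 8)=(1 3 8)(2 6 13)(4 11 9 5)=[0, 3, 6, 8, 11, 4, 13, 7, 1, 5, 10, 9, 12, 2]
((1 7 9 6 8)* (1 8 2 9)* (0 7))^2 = ((0 7 1)(2 9 6))^2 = (0 1 7)(2 6 9)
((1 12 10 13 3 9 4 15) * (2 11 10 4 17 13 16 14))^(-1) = ((1 12 4 15)(2 11 10 16 14)(3 9 17 13))^(-1) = (1 15 4 12)(2 14 16 10 11)(3 13 17 9)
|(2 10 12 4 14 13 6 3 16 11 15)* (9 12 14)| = 9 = |(2 10 14 13 6 3 16 11 15)(4 9 12)|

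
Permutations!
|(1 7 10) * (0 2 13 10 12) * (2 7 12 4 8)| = |(0 7 4 8 2 13 10 1 12)| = 9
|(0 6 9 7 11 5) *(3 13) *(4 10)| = 6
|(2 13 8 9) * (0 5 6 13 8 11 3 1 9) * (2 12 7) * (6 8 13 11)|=|(0 5 8)(1 9 12 7 2 13 6 11 3)|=9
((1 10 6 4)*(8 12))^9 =((1 10 6 4)(8 12))^9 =(1 10 6 4)(8 12)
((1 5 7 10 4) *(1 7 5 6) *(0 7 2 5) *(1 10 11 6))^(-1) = ((0 7 11 6 10 4 2 5))^(-1) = (0 5 2 4 10 6 11 7)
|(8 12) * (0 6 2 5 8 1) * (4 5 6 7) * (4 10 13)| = |(0 7 10 13 4 5 8 12 1)(2 6)| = 18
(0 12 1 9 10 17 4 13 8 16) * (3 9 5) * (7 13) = [12, 5, 2, 9, 7, 3, 6, 13, 16, 10, 17, 11, 1, 8, 14, 15, 0, 4] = (0 12 1 5 3 9 10 17 4 7 13 8 16)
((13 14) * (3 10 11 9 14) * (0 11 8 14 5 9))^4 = (3 13 14 8 10)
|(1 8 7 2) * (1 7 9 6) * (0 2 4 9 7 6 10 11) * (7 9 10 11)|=21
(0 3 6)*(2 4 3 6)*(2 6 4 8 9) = (0 4 3 6)(2 8 9) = [4, 1, 8, 6, 3, 5, 0, 7, 9, 2]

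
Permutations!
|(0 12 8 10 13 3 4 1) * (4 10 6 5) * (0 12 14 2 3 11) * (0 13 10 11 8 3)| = |(0 14 2)(1 12 3 11 13 8 6 5 4)| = 9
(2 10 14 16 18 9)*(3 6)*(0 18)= (0 18 9 2 10 14 16)(3 6)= [18, 1, 10, 6, 4, 5, 3, 7, 8, 2, 14, 11, 12, 13, 16, 15, 0, 17, 9]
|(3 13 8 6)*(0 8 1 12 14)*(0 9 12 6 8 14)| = 4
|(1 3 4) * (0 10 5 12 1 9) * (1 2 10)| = |(0 1 3 4 9)(2 10 5 12)| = 20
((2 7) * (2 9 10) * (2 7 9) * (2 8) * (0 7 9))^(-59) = ((0 7 8 2)(9 10))^(-59) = (0 7 8 2)(9 10)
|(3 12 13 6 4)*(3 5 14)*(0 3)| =|(0 3 12 13 6 4 5 14)| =8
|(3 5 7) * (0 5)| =4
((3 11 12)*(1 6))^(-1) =((1 6)(3 11 12))^(-1) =(1 6)(3 12 11)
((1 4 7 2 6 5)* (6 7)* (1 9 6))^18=((1 4)(2 7)(5 9 6))^18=(9)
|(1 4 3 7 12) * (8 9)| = 10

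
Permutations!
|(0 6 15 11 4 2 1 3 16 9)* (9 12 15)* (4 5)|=9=|(0 6 9)(1 3 16 12 15 11 5 4 2)|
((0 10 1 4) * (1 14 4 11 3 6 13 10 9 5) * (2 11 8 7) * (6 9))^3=((0 6 13 10 14 4)(1 8 7 2 11 3 9 5))^3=(0 10)(1 2 9 8 11 5 7 3)(4 13)(6 14)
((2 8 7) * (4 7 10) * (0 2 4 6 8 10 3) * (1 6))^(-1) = (0 3 8 6 1 10 2)(4 7)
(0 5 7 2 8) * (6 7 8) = (0 5 8)(2 6 7) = [5, 1, 6, 3, 4, 8, 7, 2, 0]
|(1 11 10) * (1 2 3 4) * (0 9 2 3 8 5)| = 5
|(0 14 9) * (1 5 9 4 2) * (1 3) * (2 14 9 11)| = 10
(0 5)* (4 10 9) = (0 5)(4 10 9) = [5, 1, 2, 3, 10, 0, 6, 7, 8, 4, 9]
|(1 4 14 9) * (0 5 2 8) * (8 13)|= 20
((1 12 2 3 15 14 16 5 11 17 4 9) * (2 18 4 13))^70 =(18)(2 17 5 14 3 13 11 16 15)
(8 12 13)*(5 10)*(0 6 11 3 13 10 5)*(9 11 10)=(0 6 10)(3 13 8 12 9 11)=[6, 1, 2, 13, 4, 5, 10, 7, 12, 11, 0, 3, 9, 8]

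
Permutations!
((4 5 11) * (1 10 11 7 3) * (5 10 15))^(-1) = (1 3 7 5 15)(4 11 10)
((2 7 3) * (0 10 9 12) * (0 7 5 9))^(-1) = (0 10)(2 3 7 12 9 5)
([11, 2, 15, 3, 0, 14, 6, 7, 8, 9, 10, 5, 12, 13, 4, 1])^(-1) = (0 4 14 5 11)(1 15 2)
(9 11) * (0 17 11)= (0 17 11 9)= [17, 1, 2, 3, 4, 5, 6, 7, 8, 0, 10, 9, 12, 13, 14, 15, 16, 11]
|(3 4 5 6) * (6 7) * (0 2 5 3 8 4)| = |(0 2 5 7 6 8 4 3)| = 8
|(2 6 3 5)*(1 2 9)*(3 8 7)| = 8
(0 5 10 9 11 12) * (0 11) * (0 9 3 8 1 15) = (0 5 10 3 8 1 15)(11 12) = [5, 15, 2, 8, 4, 10, 6, 7, 1, 9, 3, 12, 11, 13, 14, 0]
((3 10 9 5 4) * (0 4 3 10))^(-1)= (0 3 5 9 10 4)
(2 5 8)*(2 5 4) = (2 4)(5 8) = [0, 1, 4, 3, 2, 8, 6, 7, 5]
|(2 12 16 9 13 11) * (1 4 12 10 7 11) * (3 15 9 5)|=36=|(1 4 12 16 5 3 15 9 13)(2 10 7 11)|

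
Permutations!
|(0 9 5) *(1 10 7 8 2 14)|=|(0 9 5)(1 10 7 8 2 14)|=6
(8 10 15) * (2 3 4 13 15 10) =(2 3 4 13 15 8) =[0, 1, 3, 4, 13, 5, 6, 7, 2, 9, 10, 11, 12, 15, 14, 8]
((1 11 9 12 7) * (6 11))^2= ((1 6 11 9 12 7))^2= (1 11 12)(6 9 7)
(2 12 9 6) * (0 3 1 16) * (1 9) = (0 3 9 6 2 12 1 16) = [3, 16, 12, 9, 4, 5, 2, 7, 8, 6, 10, 11, 1, 13, 14, 15, 0]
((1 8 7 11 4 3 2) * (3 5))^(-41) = (1 2 3 5 4 11 7 8)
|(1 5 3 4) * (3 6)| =5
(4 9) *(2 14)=(2 14)(4 9)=[0, 1, 14, 3, 9, 5, 6, 7, 8, 4, 10, 11, 12, 13, 2]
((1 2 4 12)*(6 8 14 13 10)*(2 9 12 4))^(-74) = (1 9 12)(6 8 14 13 10)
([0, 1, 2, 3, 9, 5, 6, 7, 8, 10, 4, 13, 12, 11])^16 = (13)(4 9 10)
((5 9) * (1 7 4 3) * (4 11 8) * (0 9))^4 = (0 9 5)(1 4 11)(3 8 7)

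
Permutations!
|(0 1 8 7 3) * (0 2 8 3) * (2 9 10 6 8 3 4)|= 10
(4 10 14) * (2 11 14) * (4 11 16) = (2 16 4 10)(11 14) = [0, 1, 16, 3, 10, 5, 6, 7, 8, 9, 2, 14, 12, 13, 11, 15, 4]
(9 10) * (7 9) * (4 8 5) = (4 8 5)(7 9 10) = [0, 1, 2, 3, 8, 4, 6, 9, 5, 10, 7]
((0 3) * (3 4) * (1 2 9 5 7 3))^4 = ((0 4 1 2 9 5 7 3))^4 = (0 9)(1 7)(2 3)(4 5)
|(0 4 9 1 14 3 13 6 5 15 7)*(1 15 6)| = |(0 4 9 15 7)(1 14 3 13)(5 6)| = 20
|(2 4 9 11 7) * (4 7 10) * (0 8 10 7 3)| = 9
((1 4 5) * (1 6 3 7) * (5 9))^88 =((1 4 9 5 6 3 7))^88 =(1 6 4 3 9 7 5)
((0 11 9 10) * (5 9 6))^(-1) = (0 10 9 5 6 11)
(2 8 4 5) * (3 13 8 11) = (2 11 3 13 8 4 5) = [0, 1, 11, 13, 5, 2, 6, 7, 4, 9, 10, 3, 12, 8]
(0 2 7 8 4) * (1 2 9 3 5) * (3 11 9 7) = (0 7 8 4)(1 2 3 5)(9 11) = [7, 2, 3, 5, 0, 1, 6, 8, 4, 11, 10, 9]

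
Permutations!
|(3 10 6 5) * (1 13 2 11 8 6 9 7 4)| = |(1 13 2 11 8 6 5 3 10 9 7 4)| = 12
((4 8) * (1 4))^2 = (1 8 4)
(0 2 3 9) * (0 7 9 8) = (0 2 3 8)(7 9) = [2, 1, 3, 8, 4, 5, 6, 9, 0, 7]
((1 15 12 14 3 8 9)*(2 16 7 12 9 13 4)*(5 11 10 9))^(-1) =(1 9 10 11 5 15)(2 4 13 8 3 14 12 7 16)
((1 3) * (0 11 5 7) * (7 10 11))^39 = (11)(0 7)(1 3)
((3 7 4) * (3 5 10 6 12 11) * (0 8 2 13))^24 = (13) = ((0 8 2 13)(3 7 4 5 10 6 12 11))^24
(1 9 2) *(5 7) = (1 9 2)(5 7) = [0, 9, 1, 3, 4, 7, 6, 5, 8, 2]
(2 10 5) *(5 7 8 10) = (2 5)(7 8 10) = [0, 1, 5, 3, 4, 2, 6, 8, 10, 9, 7]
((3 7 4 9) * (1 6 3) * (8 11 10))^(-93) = (11)(1 7)(3 9)(4 6)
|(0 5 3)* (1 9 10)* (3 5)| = |(0 3)(1 9 10)| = 6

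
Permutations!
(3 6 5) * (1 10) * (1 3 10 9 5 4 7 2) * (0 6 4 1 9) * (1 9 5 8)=[6, 0, 5, 4, 7, 10, 9, 2, 1, 8, 3]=(0 6 9 8 1)(2 5 10 3 4 7)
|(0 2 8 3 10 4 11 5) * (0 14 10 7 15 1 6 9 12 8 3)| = 10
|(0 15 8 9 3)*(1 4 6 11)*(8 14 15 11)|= |(0 11 1 4 6 8 9 3)(14 15)|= 8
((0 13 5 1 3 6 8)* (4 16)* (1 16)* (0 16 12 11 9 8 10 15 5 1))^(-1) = (0 4 16 8 9 11 12 5 15 10 6 3 1 13)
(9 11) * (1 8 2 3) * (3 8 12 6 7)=[0, 12, 8, 1, 4, 5, 7, 3, 2, 11, 10, 9, 6]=(1 12 6 7 3)(2 8)(9 11)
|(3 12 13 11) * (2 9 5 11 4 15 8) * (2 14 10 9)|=|(3 12 13 4 15 8 14 10 9 5 11)|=11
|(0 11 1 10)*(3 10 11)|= 6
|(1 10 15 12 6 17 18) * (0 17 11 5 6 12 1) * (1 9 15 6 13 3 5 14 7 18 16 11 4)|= 84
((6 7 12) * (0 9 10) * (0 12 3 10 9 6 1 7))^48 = (1 10 7 12 3)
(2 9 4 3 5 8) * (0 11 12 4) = (0 11 12 4 3 5 8 2 9) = [11, 1, 9, 5, 3, 8, 6, 7, 2, 0, 10, 12, 4]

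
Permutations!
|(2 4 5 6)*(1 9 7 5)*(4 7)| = 12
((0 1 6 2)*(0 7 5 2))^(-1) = (0 6 1)(2 5 7)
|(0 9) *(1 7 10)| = 6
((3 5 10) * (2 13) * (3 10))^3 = (2 13)(3 5)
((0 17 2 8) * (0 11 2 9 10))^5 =((0 17 9 10)(2 8 11))^5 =(0 17 9 10)(2 11 8)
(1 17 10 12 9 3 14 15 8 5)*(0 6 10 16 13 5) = (0 6 10 12 9 3 14 15 8)(1 17 16 13 5) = [6, 17, 2, 14, 4, 1, 10, 7, 0, 3, 12, 11, 9, 5, 15, 8, 13, 16]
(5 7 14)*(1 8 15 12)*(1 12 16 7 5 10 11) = (1 8 15 16 7 14 10 11) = [0, 8, 2, 3, 4, 5, 6, 14, 15, 9, 11, 1, 12, 13, 10, 16, 7]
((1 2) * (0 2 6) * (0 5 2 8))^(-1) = ((0 8)(1 6 5 2))^(-1) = (0 8)(1 2 5 6)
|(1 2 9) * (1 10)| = |(1 2 9 10)| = 4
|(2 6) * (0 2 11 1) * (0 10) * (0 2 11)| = |(0 11 1 10 2 6)| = 6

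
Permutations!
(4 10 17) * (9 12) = (4 10 17)(9 12) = [0, 1, 2, 3, 10, 5, 6, 7, 8, 12, 17, 11, 9, 13, 14, 15, 16, 4]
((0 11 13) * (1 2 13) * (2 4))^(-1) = (0 13 2 4 1 11)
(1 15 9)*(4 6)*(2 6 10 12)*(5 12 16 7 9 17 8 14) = (1 15 17 8 14 5 12 2 6 4 10 16 7 9) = [0, 15, 6, 3, 10, 12, 4, 9, 14, 1, 16, 11, 2, 13, 5, 17, 7, 8]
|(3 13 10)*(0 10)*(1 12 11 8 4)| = 20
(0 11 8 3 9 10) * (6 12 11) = [6, 1, 2, 9, 4, 5, 12, 7, 3, 10, 0, 8, 11] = (0 6 12 11 8 3 9 10)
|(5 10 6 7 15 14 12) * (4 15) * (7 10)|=|(4 15 14 12 5 7)(6 10)|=6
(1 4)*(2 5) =(1 4)(2 5) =[0, 4, 5, 3, 1, 2]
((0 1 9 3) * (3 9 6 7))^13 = ((9)(0 1 6 7 3))^13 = (9)(0 7 1 3 6)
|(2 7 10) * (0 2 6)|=|(0 2 7 10 6)|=5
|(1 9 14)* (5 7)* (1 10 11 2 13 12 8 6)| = 10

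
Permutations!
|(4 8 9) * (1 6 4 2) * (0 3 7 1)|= |(0 3 7 1 6 4 8 9 2)|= 9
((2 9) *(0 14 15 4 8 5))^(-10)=((0 14 15 4 8 5)(2 9))^(-10)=(0 15 8)(4 5 14)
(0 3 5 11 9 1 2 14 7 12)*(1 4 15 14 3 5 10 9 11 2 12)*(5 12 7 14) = (0 12)(1 7)(2 3 10 9 4 15 5) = [12, 7, 3, 10, 15, 2, 6, 1, 8, 4, 9, 11, 0, 13, 14, 5]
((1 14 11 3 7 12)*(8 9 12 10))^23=((1 14 11 3 7 10 8 9 12))^23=(1 10 14 8 11 9 3 12 7)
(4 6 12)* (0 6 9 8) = [6, 1, 2, 3, 9, 5, 12, 7, 0, 8, 10, 11, 4] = (0 6 12 4 9 8)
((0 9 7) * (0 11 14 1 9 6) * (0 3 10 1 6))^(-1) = (1 10 3 6 14 11 7 9)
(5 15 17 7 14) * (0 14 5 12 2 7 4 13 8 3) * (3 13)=[14, 1, 7, 0, 3, 15, 6, 5, 13, 9, 10, 11, 2, 8, 12, 17, 16, 4]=(0 14 12 2 7 5 15 17 4 3)(8 13)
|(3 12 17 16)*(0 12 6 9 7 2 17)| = 14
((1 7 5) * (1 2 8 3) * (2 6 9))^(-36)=(1 9)(2 7)(3 6)(5 8)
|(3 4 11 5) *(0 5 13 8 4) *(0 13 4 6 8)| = |(0 5 3 13)(4 11)(6 8)| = 4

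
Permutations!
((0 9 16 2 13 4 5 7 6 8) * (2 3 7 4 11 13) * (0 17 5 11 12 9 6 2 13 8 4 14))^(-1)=((0 6 4 11 8 17 5 14)(2 13 12 9 16 3 7))^(-1)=(0 14 5 17 8 11 4 6)(2 7 3 16 9 12 13)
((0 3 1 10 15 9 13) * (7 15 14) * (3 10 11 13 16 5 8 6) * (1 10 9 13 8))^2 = ((0 9 16 5 1 11 8 6 3 10 14 7 15 13))^2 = (0 16 1 8 3 14 15)(5 11 6 10 7 13 9)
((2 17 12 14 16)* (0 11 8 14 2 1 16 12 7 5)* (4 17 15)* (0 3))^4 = ((0 11 8 14 12 2 15 4 17 7 5 3)(1 16))^4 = (0 12 17)(2 7 11)(3 14 4)(5 8 15)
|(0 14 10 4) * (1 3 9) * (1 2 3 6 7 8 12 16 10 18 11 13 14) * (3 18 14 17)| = 63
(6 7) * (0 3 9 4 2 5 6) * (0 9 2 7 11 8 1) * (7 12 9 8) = (0 3 2 5 6 11 7 8 1)(4 12 9) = [3, 0, 5, 2, 12, 6, 11, 8, 1, 4, 10, 7, 9]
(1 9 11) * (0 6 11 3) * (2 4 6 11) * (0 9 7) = (0 11 1 7)(2 4 6)(3 9) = [11, 7, 4, 9, 6, 5, 2, 0, 8, 3, 10, 1]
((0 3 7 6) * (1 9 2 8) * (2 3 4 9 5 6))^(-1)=(0 6 5 1 8 2 7 3 9 4)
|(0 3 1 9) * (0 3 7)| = |(0 7)(1 9 3)| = 6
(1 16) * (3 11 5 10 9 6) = [0, 16, 2, 11, 4, 10, 3, 7, 8, 6, 9, 5, 12, 13, 14, 15, 1] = (1 16)(3 11 5 10 9 6)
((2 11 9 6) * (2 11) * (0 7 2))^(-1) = ((0 7 2)(6 11 9))^(-1) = (0 2 7)(6 9 11)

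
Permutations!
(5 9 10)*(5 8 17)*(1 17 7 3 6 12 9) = (1 17 5)(3 6 12 9 10 8 7) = [0, 17, 2, 6, 4, 1, 12, 3, 7, 10, 8, 11, 9, 13, 14, 15, 16, 5]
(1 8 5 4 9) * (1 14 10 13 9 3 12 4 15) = (1 8 5 15)(3 12 4)(9 14 10 13) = [0, 8, 2, 12, 3, 15, 6, 7, 5, 14, 13, 11, 4, 9, 10, 1]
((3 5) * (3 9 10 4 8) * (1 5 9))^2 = ((1 5)(3 9 10 4 8))^2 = (3 10 8 9 4)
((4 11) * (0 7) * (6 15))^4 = ((0 7)(4 11)(6 15))^4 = (15)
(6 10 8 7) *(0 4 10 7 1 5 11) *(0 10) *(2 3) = (0 4)(1 5 11 10 8)(2 3)(6 7) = [4, 5, 3, 2, 0, 11, 7, 6, 1, 9, 8, 10]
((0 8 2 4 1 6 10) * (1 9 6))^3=(0 4 10 2 6 8 9)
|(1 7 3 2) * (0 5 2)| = 6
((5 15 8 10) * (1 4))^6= ((1 4)(5 15 8 10))^6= (5 8)(10 15)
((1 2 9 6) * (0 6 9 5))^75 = ((9)(0 6 1 2 5))^75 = (9)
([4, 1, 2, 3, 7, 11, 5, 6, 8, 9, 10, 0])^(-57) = (0 6)(4 5)(7 11)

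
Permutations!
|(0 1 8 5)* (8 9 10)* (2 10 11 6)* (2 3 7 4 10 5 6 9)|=|(0 1 2 5)(3 7 4 10 8 6)(9 11)|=12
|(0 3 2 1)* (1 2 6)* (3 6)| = |(0 6 1)| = 3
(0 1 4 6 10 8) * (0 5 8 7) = [1, 4, 2, 3, 6, 8, 10, 0, 5, 9, 7] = (0 1 4 6 10 7)(5 8)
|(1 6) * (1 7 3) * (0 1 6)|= |(0 1)(3 6 7)|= 6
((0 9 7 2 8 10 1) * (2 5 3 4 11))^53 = ((0 9 7 5 3 4 11 2 8 10 1))^53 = (0 10 2 4 5 9 1 8 11 3 7)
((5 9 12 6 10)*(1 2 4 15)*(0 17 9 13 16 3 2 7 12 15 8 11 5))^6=((0 17 9 15 1 7 12 6 10)(2 4 8 11 5 13 16 3))^6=(0 12 15)(1 17 6)(2 16 5 8)(3 13 11 4)(7 9 10)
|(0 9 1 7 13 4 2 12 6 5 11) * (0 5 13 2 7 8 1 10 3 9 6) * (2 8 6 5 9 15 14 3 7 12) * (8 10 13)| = |(0 5 11 9 13 4 12)(1 6 8)(3 15 14)(7 10)| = 42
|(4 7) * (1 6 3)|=6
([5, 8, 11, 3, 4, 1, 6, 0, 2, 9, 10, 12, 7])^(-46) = (0 1 2 12)(5 8 11 7)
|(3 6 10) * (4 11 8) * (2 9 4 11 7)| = |(2 9 4 7)(3 6 10)(8 11)| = 12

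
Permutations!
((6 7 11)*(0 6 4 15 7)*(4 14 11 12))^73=((0 6)(4 15 7 12)(11 14))^73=(0 6)(4 15 7 12)(11 14)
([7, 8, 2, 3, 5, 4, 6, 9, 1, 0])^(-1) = [9, 8, 2, 3, 5, 4, 6, 0, 1, 7]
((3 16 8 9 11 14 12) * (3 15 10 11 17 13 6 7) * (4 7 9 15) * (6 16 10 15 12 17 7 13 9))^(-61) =(3 11 17 7 10 14 9)(4 12 8 16 13)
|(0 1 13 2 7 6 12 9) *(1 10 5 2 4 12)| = 11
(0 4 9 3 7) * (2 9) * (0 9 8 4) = (2 8 4)(3 7 9) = [0, 1, 8, 7, 2, 5, 6, 9, 4, 3]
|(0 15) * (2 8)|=2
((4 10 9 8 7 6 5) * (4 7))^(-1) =(4 8 9 10)(5 6 7)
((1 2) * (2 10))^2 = ((1 10 2))^2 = (1 2 10)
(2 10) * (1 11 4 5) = (1 11 4 5)(2 10) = [0, 11, 10, 3, 5, 1, 6, 7, 8, 9, 2, 4]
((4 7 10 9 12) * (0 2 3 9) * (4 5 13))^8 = (0 7 13 12 3)(2 10 4 5 9)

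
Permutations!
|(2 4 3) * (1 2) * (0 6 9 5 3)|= |(0 6 9 5 3 1 2 4)|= 8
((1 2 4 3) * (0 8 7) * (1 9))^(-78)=(1 4 9 2 3)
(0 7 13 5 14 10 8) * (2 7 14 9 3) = [14, 1, 7, 2, 4, 9, 6, 13, 0, 3, 8, 11, 12, 5, 10] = (0 14 10 8)(2 7 13 5 9 3)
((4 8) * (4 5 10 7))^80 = (10)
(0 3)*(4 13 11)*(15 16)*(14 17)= (0 3)(4 13 11)(14 17)(15 16)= [3, 1, 2, 0, 13, 5, 6, 7, 8, 9, 10, 4, 12, 11, 17, 16, 15, 14]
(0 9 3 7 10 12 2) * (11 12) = [9, 1, 0, 7, 4, 5, 6, 10, 8, 3, 11, 12, 2] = (0 9 3 7 10 11 12 2)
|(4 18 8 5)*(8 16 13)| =|(4 18 16 13 8 5)| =6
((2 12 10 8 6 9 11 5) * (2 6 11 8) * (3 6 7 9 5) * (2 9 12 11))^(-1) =(2 8 9 10 12 7 5 6 3 11)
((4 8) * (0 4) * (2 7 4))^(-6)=(0 8 4 7 2)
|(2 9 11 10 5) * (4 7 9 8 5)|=|(2 8 5)(4 7 9 11 10)|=15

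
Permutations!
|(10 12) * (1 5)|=2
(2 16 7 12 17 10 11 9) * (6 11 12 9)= [0, 1, 16, 3, 4, 5, 11, 9, 8, 2, 12, 6, 17, 13, 14, 15, 7, 10]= (2 16 7 9)(6 11)(10 12 17)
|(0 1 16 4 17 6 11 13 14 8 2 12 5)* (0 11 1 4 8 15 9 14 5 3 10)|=33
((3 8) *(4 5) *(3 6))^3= (8)(4 5)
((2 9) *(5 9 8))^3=((2 8 5 9))^3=(2 9 5 8)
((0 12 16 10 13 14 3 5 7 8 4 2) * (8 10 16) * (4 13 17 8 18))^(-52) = (0 4 12 2 18)(3 17)(5 8)(7 13)(10 14)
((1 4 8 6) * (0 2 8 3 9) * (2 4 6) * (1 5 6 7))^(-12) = (9) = ((0 4 3 9)(1 7)(2 8)(5 6))^(-12)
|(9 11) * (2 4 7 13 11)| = |(2 4 7 13 11 9)| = 6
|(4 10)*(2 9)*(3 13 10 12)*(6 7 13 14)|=|(2 9)(3 14 6 7 13 10 4 12)|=8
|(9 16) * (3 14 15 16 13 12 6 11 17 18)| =11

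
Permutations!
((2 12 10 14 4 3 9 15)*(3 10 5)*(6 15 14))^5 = (2 14)(3 6)(4 12)(5 10)(9 15)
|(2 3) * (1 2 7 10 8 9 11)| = 8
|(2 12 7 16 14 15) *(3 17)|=|(2 12 7 16 14 15)(3 17)|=6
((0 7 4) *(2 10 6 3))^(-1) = (0 4 7)(2 3 6 10)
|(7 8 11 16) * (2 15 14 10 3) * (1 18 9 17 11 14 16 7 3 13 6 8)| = 60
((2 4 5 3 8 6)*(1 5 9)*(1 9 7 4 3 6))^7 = (9)(1 5 6 2 3 8)(4 7)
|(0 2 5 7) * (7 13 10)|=6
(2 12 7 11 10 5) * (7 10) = (2 12 10 5)(7 11) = [0, 1, 12, 3, 4, 2, 6, 11, 8, 9, 5, 7, 10]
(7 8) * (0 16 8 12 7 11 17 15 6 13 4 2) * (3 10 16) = [3, 1, 0, 10, 2, 5, 13, 12, 11, 9, 16, 17, 7, 4, 14, 6, 8, 15] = (0 3 10 16 8 11 17 15 6 13 4 2)(7 12)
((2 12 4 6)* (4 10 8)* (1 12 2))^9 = (1 8)(4 12)(6 10)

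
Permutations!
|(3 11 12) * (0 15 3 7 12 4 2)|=6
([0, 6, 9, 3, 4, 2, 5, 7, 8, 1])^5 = (9)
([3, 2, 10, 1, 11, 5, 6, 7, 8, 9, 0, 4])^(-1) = [10, 3, 1, 0, 11, 5, 6, 7, 8, 9, 2, 4]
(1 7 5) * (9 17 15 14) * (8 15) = (1 7 5)(8 15 14 9 17) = [0, 7, 2, 3, 4, 1, 6, 5, 15, 17, 10, 11, 12, 13, 9, 14, 16, 8]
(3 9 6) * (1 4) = (1 4)(3 9 6) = [0, 4, 2, 9, 1, 5, 3, 7, 8, 6]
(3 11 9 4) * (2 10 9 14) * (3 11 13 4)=(2 10 9 3 13 4 11 14)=[0, 1, 10, 13, 11, 5, 6, 7, 8, 3, 9, 14, 12, 4, 2]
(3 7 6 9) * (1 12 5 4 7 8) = (1 12 5 4 7 6 9 3 8) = [0, 12, 2, 8, 7, 4, 9, 6, 1, 3, 10, 11, 5]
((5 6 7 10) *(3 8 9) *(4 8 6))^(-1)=((3 6 7 10 5 4 8 9))^(-1)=(3 9 8 4 5 10 7 6)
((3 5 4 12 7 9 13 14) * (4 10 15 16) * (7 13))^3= (3 15 12)(4 14 10)(5 16 13)(7 9)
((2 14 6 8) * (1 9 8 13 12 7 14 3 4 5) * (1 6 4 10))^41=(1 10 3 2 8 9)(4 14 7 12 13 6 5)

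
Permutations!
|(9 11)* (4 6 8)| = |(4 6 8)(9 11)| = 6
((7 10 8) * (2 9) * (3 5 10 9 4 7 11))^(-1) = ((2 4 7 9)(3 5 10 8 11))^(-1) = (2 9 7 4)(3 11 8 10 5)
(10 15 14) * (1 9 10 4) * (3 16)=[0, 9, 2, 16, 1, 5, 6, 7, 8, 10, 15, 11, 12, 13, 4, 14, 3]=(1 9 10 15 14 4)(3 16)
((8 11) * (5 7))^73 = (5 7)(8 11) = ((5 7)(8 11))^73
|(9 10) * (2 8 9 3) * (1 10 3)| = 4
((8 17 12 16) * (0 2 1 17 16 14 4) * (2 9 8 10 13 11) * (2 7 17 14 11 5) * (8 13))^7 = (0 4 14 1 2 5 13 9)(7 11 12 17)(8 16 10)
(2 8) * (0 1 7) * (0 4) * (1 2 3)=[2, 7, 8, 1, 0, 5, 6, 4, 3]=(0 2 8 3 1 7 4)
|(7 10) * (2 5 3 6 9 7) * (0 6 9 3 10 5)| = |(0 6 3 9 7 5 10 2)| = 8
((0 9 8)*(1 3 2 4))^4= ((0 9 8)(1 3 2 4))^4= (0 9 8)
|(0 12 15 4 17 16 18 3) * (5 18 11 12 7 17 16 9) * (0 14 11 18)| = 40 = |(0 7 17 9 5)(3 14 11 12 15 4 16 18)|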